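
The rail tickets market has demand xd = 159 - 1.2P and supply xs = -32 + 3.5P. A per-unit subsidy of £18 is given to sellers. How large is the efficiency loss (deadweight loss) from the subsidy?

Deadweight loss = 6804/47

Pre-subsidy: 159 - 1.2P = -32 + 3.5P gives P* = 1910/47, x* = 5181/47.
With the subsidy, sellers receive Ps = Pb + 18 for each unit, where Pb is the price buyers pay.
Supply in terms of Pb becomes xs = -32 + 3.5(Pb + 18) = 31 + 3.5Pb. Setting this equal to demand: 159 - 1.2Pb = 31 + 3.5Pb, so Pb = 1280/47.
Sellers receive Ps = 1280/47 + 18 = 2126/47; x' = 159 − 1.2·(1280/47) = 5937/47.
The subsidy expands output by 5937/47 − 5181/47 = 756/47 past the efficient level; on those units the gap between marginal cost and willingness to pay runs from 0 up to 18.
DWL = ½ × 18 × 756/47 = 6804/47.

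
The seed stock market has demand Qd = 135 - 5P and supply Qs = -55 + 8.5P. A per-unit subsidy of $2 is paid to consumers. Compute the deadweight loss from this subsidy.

Deadweight loss = 170/27

Pre-subsidy: 135 - 5P = -55 + 8.5P gives P* = 380/27, Q* = 1745/27.
With the rebate, buyers effectively pay Pb = Ps − 2, where Ps is the price sellers receive.
Demand in terms of Ps becomes Qd = 135 − 5(Ps − 2) = 145 - 5Ps. Setting this equal to supply: 145 - 5Ps = -55 + 8.5Ps, so Ps = 400/27.
Buyers pay Pb = 400/27 − 2 = 346/27; Q' = -55 + 8.5·(400/27) = 1915/27.
The subsidy expands output by 1915/27 − 1745/27 = 170/27 past the efficient level; on those units the gap between marginal cost and willingness to pay runs from 0 up to 2.
DWL = ½ × 2 × 170/27 = 170/27.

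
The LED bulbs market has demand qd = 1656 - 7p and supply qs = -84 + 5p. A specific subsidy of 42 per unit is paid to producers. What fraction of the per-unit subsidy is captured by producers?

Producer share = 7/12

Pre-subsidy: 1656 - 7p = -84 + 5p gives p* = 145, q* = 641.
With the subsidy, sellers receive ps = pb + 42 for each unit, where pb is the price buyers pay.
Supply in terms of pb becomes qs = -84 + 5(pb + 42) = 126 + 5pb. Setting this equal to demand: 1656 - 7pb = 126 + 5pb, so pb = 127.5.
Sellers receive ps = 127.5 + 42 = 169.5; q' = 1656 − 7·127.5 = 763.5.
Buyers' price falls by p* − pb = 145 − 127.5 = 17.5; sellers' price rises by ps − p* = 169.5 − 145 = 24.5.
So producers capture 24.5/42 = 7/12 of each unit of subsidy.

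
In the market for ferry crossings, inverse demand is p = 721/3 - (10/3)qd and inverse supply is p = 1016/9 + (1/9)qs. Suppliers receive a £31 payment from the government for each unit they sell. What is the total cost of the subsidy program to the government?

Pre-subsidy: 721/3 - (10/3)q = 1016/9 + (1/9)q gives q* = 37 and p* = 117.
With the subsidy, sellers receive ps = pb + 31 for each unit, where pb is the price buyers pay.
On the curves, pb = 721/3 - (10/3)q and ps = 1016/9 + (1/9)q; the wedge ps − pb = 31 gives 1016/9 + (1/9)q − (721/3 - (10/3)q) = 31, so q' = 46.
Then pb = 721/3 − (10/3)·46 = 87 and ps = 1016/9 + (1/9)·46 = 118.
Government outlay = subsidy × quantity = 31 × 46 = 1426.

Government cost = £1426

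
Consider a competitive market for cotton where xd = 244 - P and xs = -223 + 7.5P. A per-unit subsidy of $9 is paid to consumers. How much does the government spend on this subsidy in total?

Pre-subsidy: 244 - P = -223 + 7.5P gives P* = 934/17, x* = 3214/17.
With the rebate, buyers effectively pay Pb = Ps − 9, where Ps is the price sellers receive.
Demand in terms of Ps becomes xd = 244 − 1(Ps − 9) = 253 - Ps. Setting this equal to supply: 253 - Ps = -223 + 7.5Ps, so Ps = 56.
Buyers pay Pb = 56 − 9 = 47; x' = -223 + 7.5·56 = 197.
Government outlay = subsidy × quantity = 9 × 197 = 1773.

Government cost = $1773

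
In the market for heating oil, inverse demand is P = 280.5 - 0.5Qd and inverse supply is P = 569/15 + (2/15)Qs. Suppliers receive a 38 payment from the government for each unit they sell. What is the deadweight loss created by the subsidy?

Deadweight loss = 1140

Pre-subsidy: 280.5 - 0.5Q = 569/15 + (2/15)Q gives Q* = 383 and P* = 89.
With the subsidy, sellers receive Ps = Pb + 38 for each unit, where Pb is the price buyers pay.
On the curves, Pb = 280.5 - 0.5Q and Ps = 569/15 + (2/15)Q; the wedge Ps − Pb = 38 gives 569/15 + (2/15)Q − (280.5 - 0.5Q) = 38, so Q' = 443.
Then Pb = 280.5 − 0.5·443 = 59 and Ps = 569/15 + (2/15)·443 = 97.
The subsidy expands output by 443 − 383 = 60 past the efficient level; on those units the gap between marginal cost and willingness to pay runs from 0 up to 38.
DWL = ½ × 38 × 60 = 1140.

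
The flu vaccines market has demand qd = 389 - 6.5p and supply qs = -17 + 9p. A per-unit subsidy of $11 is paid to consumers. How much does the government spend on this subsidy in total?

Pre-subsidy: 389 - 6.5p = -17 + 9p gives p* = 812/31, q* = 6781/31.
With the rebate, buyers effectively pay pb = ps − 11, where ps is the price sellers receive.
Demand in terms of ps becomes qd = 389 − 6.5(ps − 11) = 460.5 - 6.5ps. Setting this equal to supply: 460.5 - 6.5ps = -17 + 9ps, so ps = 955/31.
Buyers pay pb = 955/31 − 11 = 614/31; q' = -17 + 9·(955/31) = 8068/31.
Government outlay = subsidy × quantity = 11 × 8068/31 = 88748/31.

Government cost = 88748/31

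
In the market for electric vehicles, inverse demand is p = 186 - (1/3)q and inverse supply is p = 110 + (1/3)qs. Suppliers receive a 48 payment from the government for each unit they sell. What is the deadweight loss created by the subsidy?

Deadweight loss = 1728

Pre-subsidy: 186 - (1/3)q = 110 + (1/3)q gives q* = 114 and p* = 148.
With the subsidy, sellers receive ps = pb + 48 for each unit, where pb is the price buyers pay.
On the curves, pb = 186 - (1/3)q and ps = 110 + (1/3)q; the wedge ps − pb = 48 gives 110 + (1/3)q − (186 - (1/3)q) = 48, so q' = 186.
Then pb = 186 − (1/3)·186 = 124 and ps = 110 + (1/3)·186 = 172.
The subsidy expands output by 186 − 114 = 72 past the efficient level; on those units the gap between marginal cost and willingness to pay runs from 0 up to 48.
DWL = ½ × 48 × 72 = 1728.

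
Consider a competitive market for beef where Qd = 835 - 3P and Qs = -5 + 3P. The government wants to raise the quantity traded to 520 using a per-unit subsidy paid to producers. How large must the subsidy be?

At Q = 520, invert demand for the buyer price: Pb = (835 − 520)/3 = 105; invert supply for the seller price: Ps = (520 − (-5))/3 = 175.
The subsidy must fill the gap: s = Ps − Pb = 175 − 105 = 70.

Required subsidy s = 70 per unit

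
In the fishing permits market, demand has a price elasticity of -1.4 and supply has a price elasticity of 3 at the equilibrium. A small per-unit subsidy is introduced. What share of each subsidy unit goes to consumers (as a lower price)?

For a small subsidy around the equilibrium, the benefit split depends on the relative slopes, which at a point are proportional to the elasticities.
Buyer share = εs/(εs + |εd|) = 3/(3 + 1.4) = 15/22; seller share = |εd|/(εs + |εd|) = 7/22.

Consumer share = 15/22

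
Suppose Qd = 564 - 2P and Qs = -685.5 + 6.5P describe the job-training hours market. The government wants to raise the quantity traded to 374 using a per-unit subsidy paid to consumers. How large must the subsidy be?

At Q = 374, invert demand for the buyer price: Pb = (564 − 374)/2 = 95; invert supply for the seller price: Ps = (374 − (-685.5))/6.5 = 163.
The subsidy must fill the gap: s = Ps − Pb = 163 − 95 = 68.

Required subsidy s = 68 per unit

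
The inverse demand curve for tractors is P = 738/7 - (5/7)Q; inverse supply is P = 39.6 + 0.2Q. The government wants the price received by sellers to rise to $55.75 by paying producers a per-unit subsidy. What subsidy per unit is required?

At a seller price of 55.75, quantity supplied is -198 + 5·55.75 = 80.75.
Buyers absorb 80.75 only when they pay Pb = 738/7 − (5/7)·80.75 = 47.75.
s = Ps − Pb = 55.75 − 47.75 = 8.

Required subsidy s = $8 per unit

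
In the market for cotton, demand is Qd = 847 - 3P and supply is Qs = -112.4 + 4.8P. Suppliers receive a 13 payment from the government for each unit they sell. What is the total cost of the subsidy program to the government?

Pre-subsidy: 847 - 3P = -112.4 + 4.8P gives P* = 123, Q* = 478.
With the subsidy, sellers receive Ps = Pb + 13 for each unit, where Pb is the price buyers pay.
Supply in terms of Pb becomes Qs = -112.4 + 4.8(Pb + 13) = -50 + 4.8Pb. Setting this equal to demand: 847 - 3Pb = -50 + 4.8Pb, so Pb = 115.
Sellers receive Ps = 115 + 13 = 128; Q' = 847 − 3·115 = 502.
Government outlay = subsidy × quantity = 13 × 502 = 6526.

Government cost = 6526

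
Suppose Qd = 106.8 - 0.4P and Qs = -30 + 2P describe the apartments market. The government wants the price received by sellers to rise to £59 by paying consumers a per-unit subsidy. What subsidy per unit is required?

At a seller price of 59, quantity supplied is -30 + 2·59 = 88.
Buyers absorb 88 only when they pay Pb with 106.8 − 0.4·Pb = 88, i.e. Pb = 47.
s = Ps − Pb = 59 − 47 = 12.

Required subsidy s = £12 per unit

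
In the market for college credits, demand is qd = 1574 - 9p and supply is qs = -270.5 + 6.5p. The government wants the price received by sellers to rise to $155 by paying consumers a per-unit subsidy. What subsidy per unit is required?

At a seller price of 155, quantity supplied is -270.5 + 6.5·155 = 737.
Buyers absorb 737 only when they pay pb with 1574 − 9·pb = 737, i.e. pb = 93.
s = ps − pb = 155 − 93 = 62.

Required subsidy s = $62 per unit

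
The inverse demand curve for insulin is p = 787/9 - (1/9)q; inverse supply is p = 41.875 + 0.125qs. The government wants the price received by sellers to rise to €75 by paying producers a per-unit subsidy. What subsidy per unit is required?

Required subsidy s = €17 per unit

At a seller price of 75, quantity supplied is -335 + 8·75 = 265.
Buyers absorb 265 only when they pay pb = 787/9 − (1/9)·265 = 58.
s = ps − pb = 75 − 58 = 17.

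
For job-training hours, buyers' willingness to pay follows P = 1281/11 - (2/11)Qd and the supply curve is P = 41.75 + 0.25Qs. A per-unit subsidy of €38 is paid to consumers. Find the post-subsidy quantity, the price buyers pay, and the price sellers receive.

Pre-subsidy: 1281/11 - (2/11)Q = 41.75 + 0.25Q gives Q* = 173 and P* = 85.
With the rebate, buyers effectively pay Pb = Ps − 38, where Ps is the price sellers receive.
On the curves, Pb = 1281/11 - (2/11)Q and Ps = 41.75 + 0.25Q; the wedge Ps − Pb = 38 gives 41.75 + 0.25Q − (1281/11 - (2/11)Q) = 38, so Q' = 261.
Then Pb = 1281/11 − (2/11)·261 = 69 and Ps = 41.75 + 0.25·261 = 107.

Q' = 261; buyers pay €69; sellers receive €107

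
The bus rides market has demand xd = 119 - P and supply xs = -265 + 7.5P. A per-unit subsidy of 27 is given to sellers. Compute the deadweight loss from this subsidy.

Deadweight loss = 10935/34

Pre-subsidy: 119 - P = -265 + 7.5P gives P* = 768/17, x* = 1255/17.
With the subsidy, sellers receive Ps = Pb + 27 for each unit, where Pb is the price buyers pay.
Supply in terms of Pb becomes xs = -265 + 7.5(Pb + 27) = -62.5 + 7.5Pb. Setting this equal to demand: 119 - Pb = -62.5 + 7.5Pb, so Pb = 363/17.
Sellers receive Ps = 363/17 + 27 = 822/17; x' = 119 − 1·(363/17) = 1660/17.
The subsidy expands output by 1660/17 − 1255/17 = 405/17 past the efficient level; on those units the gap between marginal cost and willingness to pay runs from 0 up to 27.
DWL = ½ × 27 × 405/17 = 10935/34.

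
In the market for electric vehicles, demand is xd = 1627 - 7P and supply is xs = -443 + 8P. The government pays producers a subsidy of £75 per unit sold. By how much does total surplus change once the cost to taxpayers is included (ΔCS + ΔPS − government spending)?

Net change in total surplus = -£10500

Pre-subsidy: 1627 - 7P = -443 + 8P gives P* = 138, x* = 661.
With the subsidy, sellers receive Ps = Pb + 75 for each unit, where Pb is the price buyers pay.
Supply in terms of Pb becomes xs = -443 + 8(Pb + 75) = 157 + 8Pb. Setting this equal to demand: 1627 - 7Pb = 157 + 8Pb, so Pb = 98.
Sellers receive Ps = 98 + 75 = 173; x' = 1627 − 7·98 = 941.
ΔCS = ½(661 + 941)(138 − 98) = 32040; ΔPS = ½(661 + 941)(173 − 138) = 28035.
Government spending = 75 × 941 = 70575.
Net change = 32040 + 28035 − 70575 = -10500. The loss equals the DWL triangle ½·75·280.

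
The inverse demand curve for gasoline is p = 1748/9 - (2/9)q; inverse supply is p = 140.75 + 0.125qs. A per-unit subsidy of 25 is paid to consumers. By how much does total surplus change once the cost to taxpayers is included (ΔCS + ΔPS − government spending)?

Pre-subsidy: 1748/9 - (2/9)q = 140.75 + 0.125q gives q* = 154 and p* = 160.
With the rebate, buyers effectively pay pb = ps − 25, where ps is the price sellers receive.
On the curves, pb = 1748/9 - (2/9)q and ps = 140.75 + 0.125q; the wedge ps − pb = 25 gives 140.75 + 0.125q − (1748/9 - (2/9)q) = 25, so q' = 226.
Then pb = 1748/9 − (2/9)·226 = 144 and ps = 140.75 + 0.125·226 = 169.
ΔCS = ½(154 + 226)(160 − 144) = 3040; ΔPS = ½(154 + 226)(169 − 160) = 1710.
Government spending = 25 × 226 = 5650.
Net change = 3040 + 1710 − 5650 = -900. The loss equals the DWL triangle ½·25·72.

Net change in total surplus = -900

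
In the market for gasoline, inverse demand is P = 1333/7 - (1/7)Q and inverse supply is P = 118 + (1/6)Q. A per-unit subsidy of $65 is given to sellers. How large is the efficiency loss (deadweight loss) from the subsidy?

Deadweight loss = $6825

Pre-subsidy: 1333/7 - (1/7)Q = 118 + (1/6)Q gives Q* = 234 and P* = 157.
With the subsidy, sellers receive Ps = Pb + 65 for each unit, where Pb is the price buyers pay.
On the curves, Pb = 1333/7 - (1/7)Q and Ps = 118 + (1/6)Q; the wedge Ps − Pb = 65 gives 118 + (1/6)Q − (1333/7 - (1/7)Q) = 65, so Q' = 444.
Then Pb = 1333/7 − (1/7)·444 = 127 and Ps = 118 + (1/6)·444 = 192.
The subsidy expands output by 444 − 234 = 210 past the efficient level; on those units the gap between marginal cost and willingness to pay runs from 0 up to 65.
DWL = ½ × 65 × 210 = 6825.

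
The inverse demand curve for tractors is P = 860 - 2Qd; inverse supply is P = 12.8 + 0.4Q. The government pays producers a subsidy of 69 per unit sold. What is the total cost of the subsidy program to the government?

Pre-subsidy: 860 - 2Q = 12.8 + 0.4Q gives Q* = 353 and P* = 154.
With the subsidy, sellers receive Ps = Pb + 69 for each unit, where Pb is the price buyers pay.
On the curves, Pb = 860 - 2Q and Ps = 12.8 + 0.4Q; the wedge Ps − Pb = 69 gives 12.8 + 0.4Q − (860 - 2Q) = 69, so Q' = 381.75.
Then Pb = 860 − 2·381.75 = 96.5 and Ps = 12.8 + 0.4·381.75 = 165.5.
Government outlay = subsidy × quantity = 69 × 381.75 = 26340.75.

Government cost = 26340.75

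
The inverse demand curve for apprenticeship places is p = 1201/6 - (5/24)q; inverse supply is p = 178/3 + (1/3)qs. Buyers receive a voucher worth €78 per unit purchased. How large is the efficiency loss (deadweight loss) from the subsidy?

Deadweight loss = €5616

Pre-subsidy: 1201/6 - (5/24)q = 178/3 + (1/3)q gives q* = 260 and p* = 146.
With the rebate, buyers effectively pay pb = ps − 78, where ps is the price sellers receive.
On the curves, pb = 1201/6 - (5/24)q and ps = 178/3 + (1/3)q; the wedge ps − pb = 78 gives 178/3 + (1/3)q − (1201/6 - (5/24)q) = 78, so q' = 404.
Then pb = 1201/6 − (5/24)·404 = 116 and ps = 178/3 + (1/3)·404 = 194.
The subsidy expands output by 404 − 260 = 144 past the efficient level; on those units the gap between marginal cost and willingness to pay runs from 0 up to 78.
DWL = ½ × 78 × 144 = 5616.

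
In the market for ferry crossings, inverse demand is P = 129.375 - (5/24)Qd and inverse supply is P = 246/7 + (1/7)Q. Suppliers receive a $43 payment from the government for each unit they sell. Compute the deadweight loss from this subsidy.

Pre-subsidy: 129.375 - (5/24)Q = 246/7 + (1/7)Q gives Q* = 15831/59 and P* = 4335/59.
With the subsidy, sellers receive Ps = Pb + 43 for each unit, where Pb is the price buyers pay.
On the curves, Pb = 129.375 - (5/24)Q and Ps = 246/7 + (1/7)Q; the wedge Ps − Pb = 43 gives 246/7 + (1/7)Q − (129.375 - (5/24)Q) = 43, so Q' = 23055/59.
Then Pb = 129.375 − (5/24)·(23055/59) = 2830/59 and Ps = 246/7 + (1/7)·(23055/59) = 5367/59.
The subsidy expands output by 23055/59 − 15831/59 = 7224/59 past the efficient level; on those units the gap between marginal cost and willingness to pay runs from 0 up to 43.
DWL = ½ × 43 × 7224/59 = 155316/59.

Deadweight loss = 155316/59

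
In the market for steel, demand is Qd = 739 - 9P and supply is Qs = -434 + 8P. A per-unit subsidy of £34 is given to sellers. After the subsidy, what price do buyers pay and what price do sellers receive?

Pre-subsidy: 739 - 9P = -434 + 8P gives P* = 69, Q* = 118.
With the subsidy, sellers receive Ps = Pb + 34 for each unit, where Pb is the price buyers pay.
Supply in terms of Pb becomes Qs = -434 + 8(Pb + 34) = -162 + 8Pb. Setting this equal to demand: 739 - 9Pb = -162 + 8Pb, so Pb = 53.
Sellers receive Ps = 53 + 34 = 87; Q' = 739 − 9·53 = 262.

Buyers pay £53; sellers receive £87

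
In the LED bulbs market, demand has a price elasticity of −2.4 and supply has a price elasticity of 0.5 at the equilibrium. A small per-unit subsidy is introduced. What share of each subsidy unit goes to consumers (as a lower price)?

For a small subsidy around the equilibrium, the benefit split depends on the relative slopes, which at a point are proportional to the elasticities.
Buyer share = εs/(εs + |εd|) = 0.5/(0.5 + 2.4) = 5/29; seller share = |εd|/(εs + |εd|) = 24/29.

Consumer share = 5/29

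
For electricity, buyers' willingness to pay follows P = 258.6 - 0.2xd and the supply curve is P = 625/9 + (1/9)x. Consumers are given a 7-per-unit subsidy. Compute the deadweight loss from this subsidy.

Pre-subsidy: 258.6 - 0.2x = 625/9 + (1/9)x gives x* = 608 and P* = 137.
With the rebate, buyers effectively pay Pb = Ps − 7, where Ps is the price sellers receive.
On the curves, Pb = 258.6 - 0.2x and Ps = 625/9 + (1/9)x; the wedge Ps − Pb = 7 gives 625/9 + (1/9)x − (258.6 - 0.2x) = 7, so x' = 630.5.
Then Pb = 258.6 − 0.2·630.5 = 132.5 and Ps = 625/9 + (1/9)·630.5 = 139.5.
The subsidy expands output by 630.5 − 608 = 22.5 past the efficient level; on those units the gap between marginal cost and willingness to pay runs from 0 up to 7.
DWL = ½ × 7 × 22.5 = 78.75.

Deadweight loss = 78.75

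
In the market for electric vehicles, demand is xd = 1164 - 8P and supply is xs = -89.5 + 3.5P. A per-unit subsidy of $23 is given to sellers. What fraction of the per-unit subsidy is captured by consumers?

Pre-subsidy: 1164 - 8P = -89.5 + 3.5P gives P* = 109, x* = 292.
With the subsidy, sellers receive Ps = Pb + 23 for each unit, where Pb is the price buyers pay.
Supply in terms of Pb becomes xs = -89.5 + 3.5(Pb + 23) = -9 + 3.5Pb. Setting this equal to demand: 1164 - 8Pb = -9 + 3.5Pb, so Pb = 102.
Sellers receive Ps = 102 + 23 = 125; x' = 1164 − 8·102 = 348.
Buyers' price falls by P* − Pb = 109 − 102 = 7; sellers' price rises by Ps − P* = 125 − 109 = 16.
So consumers capture 7/23 = 7/23 of each unit of subsidy.

Consumer share = 7/23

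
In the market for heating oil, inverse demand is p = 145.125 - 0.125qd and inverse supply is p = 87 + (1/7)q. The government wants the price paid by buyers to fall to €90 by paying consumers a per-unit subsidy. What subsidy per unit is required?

At a buyer price of 90, quantity demanded is 1161 − 8·90 = 441.
Sellers supply 441 only when they receive ps = 87 + (1/7)·441 = 150.
s = ps − pb = 150 − 90 = 60.

Required subsidy s = €60 per unit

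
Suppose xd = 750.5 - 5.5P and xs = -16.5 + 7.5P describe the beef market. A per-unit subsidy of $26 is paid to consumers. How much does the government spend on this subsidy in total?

Pre-subsidy: 750.5 - 5.5P = -16.5 + 7.5P gives P* = 59, x* = 426.
With the rebate, buyers effectively pay Pb = Ps − 26, where Ps is the price sellers receive.
Demand in terms of Ps becomes xd = 750.5 − 5.5(Ps − 26) = 893.5 - 5.5Ps. Setting this equal to supply: 893.5 - 5.5Ps = -16.5 + 7.5Ps, so Ps = 70.
Buyers pay Pb = 70 − 26 = 44; x' = -16.5 + 7.5·70 = 508.5.
Government outlay = subsidy × quantity = 26 × 508.5 = 13221.

Government cost = $13221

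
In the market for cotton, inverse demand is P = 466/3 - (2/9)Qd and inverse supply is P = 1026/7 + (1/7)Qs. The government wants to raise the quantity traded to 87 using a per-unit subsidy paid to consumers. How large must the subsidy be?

At Q = 87, from the demand curve buyers pay Pb = 466/3 − (2/9)·87 = 136; from the supply curve sellers need Ps = 1026/7 + (1/7)·87 = 159.
The subsidy must fill the gap: s = Ps − Pb = 159 − 136 = 23.

Required subsidy s = 23 per unit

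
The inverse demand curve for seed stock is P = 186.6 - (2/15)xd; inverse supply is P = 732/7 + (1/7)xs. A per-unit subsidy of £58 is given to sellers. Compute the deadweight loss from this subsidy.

Deadweight loss = £6090

Pre-subsidy: 186.6 - (2/15)x = 732/7 + (1/7)x gives x* = 297 and P* = 147.
With the subsidy, sellers receive Ps = Pb + 58 for each unit, where Pb is the price buyers pay.
On the curves, Pb = 186.6 - (2/15)x and Ps = 732/7 + (1/7)x; the wedge Ps − Pb = 58 gives 732/7 + (1/7)x − (186.6 - (2/15)x) = 58, so x' = 507.
Then Pb = 186.6 − (2/15)·507 = 119 and Ps = 732/7 + (1/7)·507 = 177.
The subsidy expands output by 507 − 297 = 210 past the efficient level; on those units the gap between marginal cost and willingness to pay runs from 0 up to 58.
DWL = ½ × 58 × 210 = 6090.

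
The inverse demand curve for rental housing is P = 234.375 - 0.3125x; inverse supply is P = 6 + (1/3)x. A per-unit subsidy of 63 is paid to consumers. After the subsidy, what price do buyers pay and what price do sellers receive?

Buyers pay 2895/31; sellers receive 4848/31

Pre-subsidy: 234.375 - 0.3125x = 6 + (1/3)x gives x* = 10962/31 and P* = 3840/31.
With the rebate, buyers effectively pay Pb = Ps − 63, where Ps is the price sellers receive.
On the curves, Pb = 234.375 - 0.3125x and Ps = 6 + (1/3)x; the wedge Ps − Pb = 63 gives 6 + (1/3)x − (234.375 - 0.3125x) = 63, so x' = 13986/31.
Then Pb = 234.375 − 0.3125·(13986/31) = 2895/31 and Ps = 6 + (1/3)·(13986/31) = 4848/31.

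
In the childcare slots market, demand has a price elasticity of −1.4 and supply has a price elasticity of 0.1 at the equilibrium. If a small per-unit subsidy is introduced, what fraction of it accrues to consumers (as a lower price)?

Consumer share = 1/15

For a small subsidy around the equilibrium, the benefit split depends on the relative slopes, which at a point are proportional to the elasticities.
Buyer share = εs/(εs + |εd|) = 0.1/(0.1 + 1.4) = 1/15; seller share = |εd|/(εs + |εd|) = 14/15.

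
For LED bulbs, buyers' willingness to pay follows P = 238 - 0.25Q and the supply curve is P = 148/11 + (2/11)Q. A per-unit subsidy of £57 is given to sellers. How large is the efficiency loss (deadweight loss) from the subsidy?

Deadweight loss = £3762

Pre-subsidy: 238 - 0.25Q = 148/11 + (2/11)Q gives Q* = 520 and P* = 108.
With the subsidy, sellers receive Ps = Pb + 57 for each unit, where Pb is the price buyers pay.
On the curves, Pb = 238 - 0.25Q and Ps = 148/11 + (2/11)Q; the wedge Ps − Pb = 57 gives 148/11 + (2/11)Q − (238 - 0.25Q) = 57, so Q' = 652.
Then Pb = 238 − 0.25·652 = 75 and Ps = 148/11 + (2/11)·652 = 132.
The subsidy expands output by 652 − 520 = 132 past the efficient level; on those units the gap between marginal cost and willingness to pay runs from 0 up to 57.
DWL = ½ × 57 × 132 = 3762.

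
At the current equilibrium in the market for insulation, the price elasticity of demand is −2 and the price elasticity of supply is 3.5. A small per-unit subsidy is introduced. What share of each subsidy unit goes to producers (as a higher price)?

For a small subsidy around the equilibrium, the benefit split depends on the relative slopes, which at a point are proportional to the elasticities.
Buyer share = εs/(εs + |εd|) = 3.5/(3.5 + 2) = 7/11; seller share = |εd|/(εs + |εd|) = 4/11.
So producers capture 4/11 of the subsidy.

Producer share = 4/11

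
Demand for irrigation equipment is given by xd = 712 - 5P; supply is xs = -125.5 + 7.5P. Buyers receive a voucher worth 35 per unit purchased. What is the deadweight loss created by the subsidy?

Pre-subsidy: 712 - 5P = -125.5 + 7.5P gives P* = 67, x* = 377.
With the rebate, buyers effectively pay Pb = Ps − 35, where Ps is the price sellers receive.
Demand in terms of Ps becomes xd = 712 − 5(Ps − 35) = 887 - 5Ps. Setting this equal to supply: 887 - 5Ps = -125.5 + 7.5Ps, so Ps = 81.
Buyers pay Pb = 81 − 35 = 46; x' = -125.5 + 7.5·81 = 482.
The subsidy expands output by 482 − 377 = 105 past the efficient level; on those units the gap between marginal cost and willingness to pay runs from 0 up to 35.
DWL = ½ × 35 × 105 = 1837.5.

Deadweight loss = 1837.5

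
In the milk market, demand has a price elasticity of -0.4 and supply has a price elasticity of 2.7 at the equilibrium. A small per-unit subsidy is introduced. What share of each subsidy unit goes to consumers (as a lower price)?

For a small subsidy around the equilibrium, the benefit split depends on the relative slopes, which at a point are proportional to the elasticities.
Buyer share = εs/(εs + |εd|) = 2.7/(2.7 + 0.4) = 27/31; seller share = |εd|/(εs + |εd|) = 4/31.

Consumer share = 27/31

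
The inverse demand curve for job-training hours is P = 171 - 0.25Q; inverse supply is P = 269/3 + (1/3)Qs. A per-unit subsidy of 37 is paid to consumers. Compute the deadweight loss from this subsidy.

Deadweight loss = 8214/7

Pre-subsidy: 171 - 0.25Q = 269/3 + (1/3)Q gives Q* = 976/7 and P* = 953/7.
With the rebate, buyers effectively pay Pb = Ps − 37, where Ps is the price sellers receive.
On the curves, Pb = 171 - 0.25Q and Ps = 269/3 + (1/3)Q; the wedge Ps − Pb = 37 gives 269/3 + (1/3)Q − (171 - 0.25Q) = 37, so Q' = 1420/7.
Then Pb = 171 − 0.25·(1420/7) = 842/7 and Ps = 269/3 + (1/3)·(1420/7) = 1101/7.
The subsidy expands output by 1420/7 − 976/7 = 444/7 past the efficient level; on those units the gap between marginal cost and willingness to pay runs from 0 up to 37.
DWL = ½ × 37 × 444/7 = 8214/7.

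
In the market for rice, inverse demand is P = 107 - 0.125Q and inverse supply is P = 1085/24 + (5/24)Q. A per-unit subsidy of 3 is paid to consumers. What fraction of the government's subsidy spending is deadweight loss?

Pre-subsidy: 107 - 0.125Q = 1085/24 + (5/24)Q gives Q* = 185.375 and P* = 83.828125.
With the rebate, buyers effectively pay Pb = Ps − 3, where Ps is the price sellers receive.
On the curves, Pb = 107 - 0.125Q and Ps = 1085/24 + (5/24)Q; the wedge Ps − Pb = 3 gives 1085/24 + (5/24)Q − (107 - 0.125Q) = 3, so Q' = 194.375.
Then Pb = 107 − 0.125·194.375 = 82.703125 and Ps = 1085/24 + (5/24)·194.375 = 85.703125.
ΔCS = ½(185.375 + 194.375)(83.828125 − 82.703125) = 213.609375; ΔPS = ½(185.375 + 194.375)(85.703125 − 83.828125) = 356.015625.
Government spending = 3 × 194.375 = 583.125.
DWL = ½ × 3 × (194.375 − 185.375) = 13.5; fraction = 13.5 / 583.125 = 36/1555.

DWL / government spending = 36/1555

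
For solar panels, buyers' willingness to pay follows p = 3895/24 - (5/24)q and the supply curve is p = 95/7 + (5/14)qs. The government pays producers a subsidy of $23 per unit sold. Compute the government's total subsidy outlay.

Pre-subsidy: 3895/24 - (5/24)q = 95/7 + (5/14)q gives q* = 263 and p* = 107.5.
With the subsidy, sellers receive ps = pb + 23 for each unit, where pb is the price buyers pay.
On the curves, pb = 3895/24 - (5/24)q and ps = 95/7 + (5/14)q; the wedge ps − pb = 23 gives 95/7 + (5/14)q − (3895/24 - (5/24)q) = 23, so q' = 28849/95.
Then pb = 3895/24 − (5/24)·(28849/95) = 3763/38 and ps = 95/7 + (5/14)·(28849/95) = 4637/38.
Government outlay = subsidy × quantity = 23 × 28849/95 = 663527/95.

Government cost = 663527/95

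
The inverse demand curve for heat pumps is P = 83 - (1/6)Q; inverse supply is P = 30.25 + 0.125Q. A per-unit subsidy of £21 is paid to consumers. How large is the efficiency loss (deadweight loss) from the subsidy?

Pre-subsidy: 83 - (1/6)Q = 30.25 + 0.125Q gives Q* = 1266/7 and P* = 370/7.
With the rebate, buyers effectively pay Pb = Ps − 21, where Ps is the price sellers receive.
On the curves, Pb = 83 - (1/6)Q and Ps = 30.25 + 0.125Q; the wedge Ps − Pb = 21 gives 30.25 + 0.125Q − (83 - (1/6)Q) = 21, so Q' = 1770/7.
Then Pb = 83 − (1/6)·(1770/7) = 286/7 and Ps = 30.25 + 0.125·(1770/7) = 433/7.
The subsidy expands output by 1770/7 − 1266/7 = 72 past the efficient level; on those units the gap between marginal cost and willingness to pay runs from 0 up to 21.
DWL = ½ × 21 × 72 = 756.

Deadweight loss = £756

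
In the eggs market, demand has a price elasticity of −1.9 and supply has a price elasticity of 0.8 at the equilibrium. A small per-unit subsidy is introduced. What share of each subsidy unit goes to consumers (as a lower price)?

For a small subsidy around the equilibrium, the benefit split depends on the relative slopes, which at a point are proportional to the elasticities.
Buyer share = εs/(εs + |εd|) = 0.8/(0.8 + 1.9) = 8/27; seller share = |εd|/(εs + |εd|) = 19/27.

Consumer share = 8/27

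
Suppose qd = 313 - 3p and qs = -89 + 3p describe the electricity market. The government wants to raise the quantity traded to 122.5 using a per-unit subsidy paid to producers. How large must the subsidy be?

Required subsidy s = 7 per unit

At q = 122.5, invert demand for the buyer price: pb = (313 − 122.5)/3 = 63.5; invert supply for the seller price: ps = (122.5 − (-89))/3 = 70.5.
The subsidy must fill the gap: s = ps − pb = 70.5 − 63.5 = 7.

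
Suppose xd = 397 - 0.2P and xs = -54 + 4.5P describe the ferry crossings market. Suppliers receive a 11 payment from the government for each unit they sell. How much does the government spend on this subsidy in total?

Government cost = 196416/47

Pre-subsidy: 397 - 0.2P = -54 + 4.5P gives P* = 4510/47, x* = 17757/47.
With the subsidy, sellers receive Ps = Pb + 11 for each unit, where Pb is the price buyers pay.
Supply in terms of Pb becomes xs = -54 + 4.5(Pb + 11) = -4.5 + 4.5Pb. Setting this equal to demand: 397 - 0.2Pb = -4.5 + 4.5Pb, so Pb = 4015/47.
Sellers receive Ps = 4015/47 + 11 = 4532/47; x' = 397 − 0.2·(4015/47) = 17856/47.
Government outlay = subsidy × quantity = 11 × 17856/47 = 196416/47.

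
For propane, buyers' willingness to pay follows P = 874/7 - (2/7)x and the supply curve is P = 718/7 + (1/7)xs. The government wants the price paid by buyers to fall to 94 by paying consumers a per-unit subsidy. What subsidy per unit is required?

At a buyer price of 94, quantity demanded is 437 − 3.5·94 = 108.
Sellers supply 108 only when they receive Ps = 718/7 + (1/7)·108 = 118.
s = Ps − Pb = 118 − 94 = 24.

Required subsidy s = 24 per unit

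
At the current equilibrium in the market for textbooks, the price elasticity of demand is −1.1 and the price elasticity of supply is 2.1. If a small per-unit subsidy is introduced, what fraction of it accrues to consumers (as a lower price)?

For a small subsidy around the equilibrium, the benefit split depends on the relative slopes, which at a point are proportional to the elasticities.
Buyer share = εs/(εs + |εd|) = 2.1/(2.1 + 1.1) = 0.65625; seller share = |εd|/(εs + |εd|) = 0.34375.

Consumer share = 0.65625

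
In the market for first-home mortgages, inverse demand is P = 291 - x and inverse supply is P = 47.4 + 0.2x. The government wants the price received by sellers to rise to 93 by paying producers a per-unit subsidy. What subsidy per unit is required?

At a seller price of 93, quantity supplied is -237 + 5·93 = 228.
Buyers absorb 228 only when they pay Pb = 291 − 1·228 = 63.
s = Ps − Pb = 93 − 63 = 30.

Required subsidy s = 30 per unit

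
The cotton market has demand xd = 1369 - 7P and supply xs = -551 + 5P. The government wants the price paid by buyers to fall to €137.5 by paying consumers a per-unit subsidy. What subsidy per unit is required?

At a buyer price of 137.5, quantity demanded is 1369 − 7·137.5 = 406.5.
Sellers supply 406.5 only when they receive Ps with -551 + 5·Ps = 406.5, i.e. Ps = 191.5.
s = Ps − Pb = 191.5 − 137.5 = 54.

Required subsidy s = €54 per unit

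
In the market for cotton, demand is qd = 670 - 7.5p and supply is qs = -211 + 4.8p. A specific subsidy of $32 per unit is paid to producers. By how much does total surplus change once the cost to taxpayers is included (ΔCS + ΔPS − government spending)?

Pre-subsidy: 670 - 7.5p = -211 + 4.8p gives p* = 8810/123, q* = 5445/41.
With the subsidy, sellers receive ps = pb + 32 for each unit, where pb is the price buyers pay.
Supply in terms of pb becomes qs = -211 + 4.8(pb + 32) = -57.4 + 4.8pb. Setting this equal to demand: 670 - 7.5pb = -57.4 + 4.8pb, so pb = 7274/123.
Sellers receive ps = 7274/123 + 32 = 11210/123; q' = 670 − 7.5·(7274/123) = 9285/41.
ΔCS = ½(5445/41 + 9285/41)(8810/123 − 7274/123) = 3770880/1681; ΔPS = ½(5445/41 + 9285/41)(11210/123 − 8810/123) = 5892000/1681.
Government spending = 32 × 9285/41 = 297120/41.
Net change = 3770880/1681 + 5892000/1681 − 297120/41 = -61440/41. The loss equals the DWL triangle ½·32·3840/41.

Net change in total surplus = -61440/41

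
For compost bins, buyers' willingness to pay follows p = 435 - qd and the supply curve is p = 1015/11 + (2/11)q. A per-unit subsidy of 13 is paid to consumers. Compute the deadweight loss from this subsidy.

Pre-subsidy: 435 - q = 1015/11 + (2/11)q gives q* = 290 and p* = 145.
With the rebate, buyers effectively pay pb = ps − 13, where ps is the price sellers receive.
On the curves, pb = 435 - q and ps = 1015/11 + (2/11)q; the wedge ps − pb = 13 gives 1015/11 + (2/11)q − (435 - q) = 13, so q' = 301.
Then pb = 435 − 1·301 = 134 and ps = 1015/11 + (2/11)·301 = 147.
The subsidy expands output by 301 − 290 = 11 past the efficient level; on those units the gap between marginal cost and willingness to pay runs from 0 up to 13.
DWL = ½ × 13 × 11 = 71.5.

Deadweight loss = 71.5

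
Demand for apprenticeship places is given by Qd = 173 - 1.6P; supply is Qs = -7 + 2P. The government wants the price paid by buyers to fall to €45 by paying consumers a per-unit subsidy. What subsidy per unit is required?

At a buyer price of 45, quantity demanded is 173 − 1.6·45 = 101.
Sellers supply 101 only when they receive Ps with -7 + 2·Ps = 101, i.e. Ps = 54.
s = Ps − Pb = 54 − 45 = 9.

Required subsidy s = €9 per unit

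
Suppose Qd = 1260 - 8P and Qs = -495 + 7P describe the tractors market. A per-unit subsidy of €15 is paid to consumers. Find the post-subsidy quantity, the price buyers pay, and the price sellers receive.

Pre-subsidy: 1260 - 8P = -495 + 7P gives P* = 117, Q* = 324.
With the rebate, buyers effectively pay Pb = Ps − 15, where Ps is the price sellers receive.
Demand in terms of Ps becomes Qd = 1260 − 8(Ps − 15) = 1380 - 8Ps. Setting this equal to supply: 1380 - 8Ps = -495 + 7Ps, so Ps = 125.
Buyers pay Pb = 125 − 15 = 110; Q' = -495 + 7·125 = 380.

Q' = 380; buyers pay €110; sellers receive €125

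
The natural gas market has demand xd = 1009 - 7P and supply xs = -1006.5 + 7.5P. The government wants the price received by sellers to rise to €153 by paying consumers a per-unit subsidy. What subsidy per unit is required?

Required subsidy s = €29 per unit

At a seller price of 153, quantity supplied is -1006.5 + 7.5·153 = 141.
Buyers absorb 141 only when they pay Pb with 1009 − 7·Pb = 141, i.e. Pb = 124.
s = Ps − Pb = 153 − 124 = 29.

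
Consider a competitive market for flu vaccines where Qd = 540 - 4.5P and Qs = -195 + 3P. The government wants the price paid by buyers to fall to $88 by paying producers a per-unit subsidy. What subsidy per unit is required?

Required subsidy s = $25 per unit

At a buyer price of 88, quantity demanded is 540 − 4.5·88 = 144.
Sellers supply 144 only when they receive Ps with -195 + 3·Ps = 144, i.e. Ps = 113.
s = Ps − Pb = 113 − 88 = 25.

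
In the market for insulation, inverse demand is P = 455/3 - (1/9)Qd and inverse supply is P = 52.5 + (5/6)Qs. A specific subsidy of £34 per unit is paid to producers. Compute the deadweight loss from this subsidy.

Pre-subsidy: 455/3 - (1/9)Q = 52.5 + (5/6)Q gives Q* = 105 and P* = 140.
With the subsidy, sellers receive Ps = Pb + 34 for each unit, where Pb is the price buyers pay.
On the curves, Pb = 455/3 - (1/9)Q and Ps = 52.5 + (5/6)Q; the wedge Ps − Pb = 34 gives 52.5 + (5/6)Q − (455/3 - (1/9)Q) = 34, so Q' = 141.
Then Pb = 455/3 − (1/9)·141 = 136 and Ps = 52.5 + (5/6)·141 = 170.
The subsidy expands output by 141 − 105 = 36 past the efficient level; on those units the gap between marginal cost and willingness to pay runs from 0 up to 34.
DWL = ½ × 34 × 36 = 612.

Deadweight loss = £612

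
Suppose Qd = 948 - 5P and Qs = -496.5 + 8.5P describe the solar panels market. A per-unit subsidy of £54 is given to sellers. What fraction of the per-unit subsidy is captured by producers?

Producer share = 10/27

Pre-subsidy: 948 - 5P = -496.5 + 8.5P gives P* = 107, Q* = 413.
With the subsidy, sellers receive Ps = Pb + 54 for each unit, where Pb is the price buyers pay.
Supply in terms of Pb becomes Qs = -496.5 + 8.5(Pb + 54) = -37.5 + 8.5Pb. Setting this equal to demand: 948 - 5Pb = -37.5 + 8.5Pb, so Pb = 73.
Sellers receive Ps = 73 + 54 = 127; Q' = 948 − 5·73 = 583.
Buyers' price falls by P* − Pb = 107 − 73 = 34; sellers' price rises by Ps − P* = 127 − 107 = 20.
So producers capture 20/54 = 10/27 of each unit of subsidy.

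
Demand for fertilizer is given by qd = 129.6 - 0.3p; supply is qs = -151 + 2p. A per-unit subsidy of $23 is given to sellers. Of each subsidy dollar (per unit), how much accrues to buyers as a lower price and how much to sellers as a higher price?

Buyers gain $20 per unit; sellers gain $3 per unit

Pre-subsidy: 129.6 - 0.3p = -151 + 2p gives p* = 122, q* = 93.
With the subsidy, sellers receive ps = pb + 23 for each unit, where pb is the price buyers pay.
Supply in terms of pb becomes qs = -151 + 2(pb + 23) = -105 + 2pb. Setting this equal to demand: 129.6 - 0.3pb = -105 + 2pb, so pb = 102.
Sellers receive ps = 102 + 23 = 125; q' = 129.6 − 0.3·102 = 99.
Buyers' price falls by p* − pb = 122 − 102 = 20; sellers' price rises by ps − p* = 125 − 122 = 3.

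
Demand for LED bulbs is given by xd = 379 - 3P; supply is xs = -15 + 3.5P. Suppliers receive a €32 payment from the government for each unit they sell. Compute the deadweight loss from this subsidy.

Deadweight loss = 10752/13

Pre-subsidy: 379 - 3P = -15 + 3.5P gives P* = 788/13, x* = 2563/13.
With the subsidy, sellers receive Ps = Pb + 32 for each unit, where Pb is the price buyers pay.
Supply in terms of Pb becomes xs = -15 + 3.5(Pb + 32) = 97 + 3.5Pb. Setting this equal to demand: 379 - 3Pb = 97 + 3.5Pb, so Pb = 564/13.
Sellers receive Ps = 564/13 + 32 = 980/13; x' = 379 − 3·(564/13) = 3235/13.
The subsidy expands output by 3235/13 − 2563/13 = 672/13 past the efficient level; on those units the gap between marginal cost and willingness to pay runs from 0 up to 32.
DWL = ½ × 32 × 672/13 = 10752/13.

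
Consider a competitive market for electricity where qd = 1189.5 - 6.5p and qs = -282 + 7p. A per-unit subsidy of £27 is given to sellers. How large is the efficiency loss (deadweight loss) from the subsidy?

Deadweight loss = £1228.5

Pre-subsidy: 1189.5 - 6.5p = -282 + 7p gives p* = 109, q* = 481.
With the subsidy, sellers receive ps = pb + 27 for each unit, where pb is the price buyers pay.
Supply in terms of pb becomes qs = -282 + 7(pb + 27) = -93 + 7pb. Setting this equal to demand: 1189.5 - 6.5pb = -93 + 7pb, so pb = 95.
Sellers receive ps = 95 + 27 = 122; q' = 1189.5 − 6.5·95 = 572.
The subsidy expands output by 572 − 481 = 91 past the efficient level; on those units the gap between marginal cost and willingness to pay runs from 0 up to 27.
DWL = ½ × 27 × 91 = 1228.5.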